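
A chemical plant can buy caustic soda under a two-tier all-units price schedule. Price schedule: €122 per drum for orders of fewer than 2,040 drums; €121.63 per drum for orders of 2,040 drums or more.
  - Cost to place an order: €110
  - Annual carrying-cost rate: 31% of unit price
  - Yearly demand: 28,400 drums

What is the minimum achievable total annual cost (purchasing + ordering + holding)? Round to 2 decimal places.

€3,480,172.03

H₁ = 31%×€122 = €37.8200;  H₂ = 31%×€121.63 = €37.7053
EOQ₁ = √(2×28,400×110/37.8200) = 406.45  (< 2,040, feasible at tier 1)
EOQ₂ = √(2×28,400×110/37.7053) = 407.07  (< 2,040 → use Q = 2,040 at tier-2 price)
TC(tier 1 (EOQ₁), Q≈406.5) = €3,480,172.03
TC(tier 2, Q≈2,040.0) = €3,494,282.78
Minimum at tier 1 (EOQ₁): €3,480,172.03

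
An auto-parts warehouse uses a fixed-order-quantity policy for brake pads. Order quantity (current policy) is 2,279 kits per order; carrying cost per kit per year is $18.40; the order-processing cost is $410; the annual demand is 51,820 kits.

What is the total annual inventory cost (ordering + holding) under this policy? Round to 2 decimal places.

$30,289.40

Annual ordering cost = (D/Q)·S = (51,820/2,279) × 410 = $9,322.60
Annual holding cost  = (Q/2)·H = (2,279/2) × 18.4 = $20,966.80
Total = $9,322.60 + $20,966.80 = $30,289.40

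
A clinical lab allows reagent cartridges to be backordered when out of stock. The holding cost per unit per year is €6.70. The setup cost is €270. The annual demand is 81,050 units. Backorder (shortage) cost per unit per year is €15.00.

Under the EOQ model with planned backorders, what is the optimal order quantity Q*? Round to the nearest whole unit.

Q* = √(2DS/H) · √((H + b)/b)
   = √(2 × 81,050 × 270 / 6.7) · √((6.7 + 15) / 15)
   = 2,555.854 × 1.2028 ≈ 3,074.12

3,074 units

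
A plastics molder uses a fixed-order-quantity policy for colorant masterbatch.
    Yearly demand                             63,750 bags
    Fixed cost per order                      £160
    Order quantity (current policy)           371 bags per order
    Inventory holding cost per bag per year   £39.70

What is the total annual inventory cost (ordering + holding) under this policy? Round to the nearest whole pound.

Ordering: D/Q × S = 63,750/371 × £160 = £27,493.26
Holding:  Q/2 × H = 371/2 × £39.7 = £7,364.35
Total = £27,493.26 + £7,364.35 = £34,857.61

£34,858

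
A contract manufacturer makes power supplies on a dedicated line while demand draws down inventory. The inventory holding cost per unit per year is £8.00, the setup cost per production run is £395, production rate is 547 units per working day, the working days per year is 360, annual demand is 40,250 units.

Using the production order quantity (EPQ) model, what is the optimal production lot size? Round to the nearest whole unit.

2,235 units

Daily demand d = 40,250/360 = 111.806; p = 547; 1 − d/p = 0.79560
EPQ = √(2DS / (H(1 − d/p)))
    = √(2 × 40,250 × 395 / (8 × 0.79560)) ≈ 2,235.13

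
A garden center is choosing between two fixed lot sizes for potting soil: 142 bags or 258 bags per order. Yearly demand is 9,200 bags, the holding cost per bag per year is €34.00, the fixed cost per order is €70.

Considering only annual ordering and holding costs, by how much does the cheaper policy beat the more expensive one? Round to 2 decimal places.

€67.09

For each Q, cost = (D/Q)·S + (Q/2)·H.
TC(142) = (9,200/142)×70 + (142/2)×34 = €6,949.21
TC(258) = (9,200/258)×70 + (258/2)×34 = €6,882.12
Cheaper: Q = 258.  Difference = €67.09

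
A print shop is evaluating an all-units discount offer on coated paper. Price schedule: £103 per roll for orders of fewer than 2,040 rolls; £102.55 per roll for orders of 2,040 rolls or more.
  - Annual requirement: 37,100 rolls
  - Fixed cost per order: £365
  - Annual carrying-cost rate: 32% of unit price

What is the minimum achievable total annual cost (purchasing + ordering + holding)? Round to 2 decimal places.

£3,844,715.31

H₁ = 32%×£103 = £32.9600;  H₂ = 32%×£102.55 = £32.8160
EOQ₁ = √(2×37,100×365/32.9600) = 906.47  (< 2,040, feasible at tier 1)
EOQ₂ = √(2×37,100×365/32.8160) = 908.46  (< 2,040 → use Q = 2,040 at tier-2 price)
TC(tier 1 (EOQ₁), Q≈906.5) = £3,851,177.34
TC(tier 2, Q≈2,040.0) = £3,844,715.31
Minimum at tier 2: £3,844,715.31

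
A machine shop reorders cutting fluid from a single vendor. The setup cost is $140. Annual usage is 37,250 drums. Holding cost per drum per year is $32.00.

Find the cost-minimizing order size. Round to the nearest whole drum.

571 drums

EOQ = √(2DS/H) = √(2 × 37,250 × 140 / 32)
    = √(325,937.50) ≈ 570.91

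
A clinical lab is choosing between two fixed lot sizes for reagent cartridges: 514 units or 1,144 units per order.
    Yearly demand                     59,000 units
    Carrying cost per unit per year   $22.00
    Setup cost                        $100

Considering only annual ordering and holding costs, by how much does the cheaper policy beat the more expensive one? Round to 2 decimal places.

Annual cost at Q: ordering D·S/Q plus holding Q·H/2.
TC(514) = (59,000/514)×100 + (514/2)×22 = $17,132.60
TC(1,144) = (59,000/1,144)×100 + (1,144/2)×22 = $17,741.34
Cheaper: Q = 514.  Difference = $608.74

$608.74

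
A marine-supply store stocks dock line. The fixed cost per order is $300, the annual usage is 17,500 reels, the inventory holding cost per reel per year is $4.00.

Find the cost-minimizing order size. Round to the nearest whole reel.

1,620 reels

EOQ = √(2DS/H) = √(2 × 17,500 × 300 / 4)
    = √(2,625,000.00) ≈ 1,620.19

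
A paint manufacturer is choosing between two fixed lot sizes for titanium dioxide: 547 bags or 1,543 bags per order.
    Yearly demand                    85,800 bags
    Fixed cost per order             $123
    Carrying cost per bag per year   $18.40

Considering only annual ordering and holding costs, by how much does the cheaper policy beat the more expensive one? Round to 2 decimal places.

Annual cost at Q: ordering D·S/Q plus holding Q·H/2.
TC(547) = (85,800/547)×123 + (547/2)×18.4 = $24,325.64
TC(1,543) = (85,800/1,543)×123 + (1,543/2)×18.4 = $21,035.13
|ΔTC| = |$24,325.64 − $21,035.13| = $3,290.50

$3,290.50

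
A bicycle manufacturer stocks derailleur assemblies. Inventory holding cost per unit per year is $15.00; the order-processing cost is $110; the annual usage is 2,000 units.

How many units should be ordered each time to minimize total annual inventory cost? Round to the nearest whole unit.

171 units

Q* = √(2·D·S / H) = √(2·2,000·110 / 15) = √29,333.3 ≈ 171.27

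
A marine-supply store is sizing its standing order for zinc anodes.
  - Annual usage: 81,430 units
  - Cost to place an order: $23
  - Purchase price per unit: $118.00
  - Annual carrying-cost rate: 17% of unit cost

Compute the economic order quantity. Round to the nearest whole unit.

Holding cost per unit per year: H = 17% × $118 = $20.0600
Optimal lot size Q* = (2 × 81,430 × $23 / $20.06)^½ ≈ 432.12

432 units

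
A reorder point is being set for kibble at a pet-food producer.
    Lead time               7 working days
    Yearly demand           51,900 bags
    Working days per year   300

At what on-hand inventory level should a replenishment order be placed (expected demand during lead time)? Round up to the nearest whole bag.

Daily demand d = 51,900 / 300 = 173.000 bags/day
Demand during lead time = 173.000 × 7 = 1,211.00
Reorder point = 1,211.00 → round up

1,211 bags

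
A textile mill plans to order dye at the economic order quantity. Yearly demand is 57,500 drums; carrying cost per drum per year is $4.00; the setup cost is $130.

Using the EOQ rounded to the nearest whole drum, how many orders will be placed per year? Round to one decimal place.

29.7 orders per year

Q* = √(2·D·S / H) = √(2·57,500·130 / 4) = √3,737,500.0 ≈ 1,933.26 → Q = 1,933
Orders per year = D/Q = 57,500 / 1,933 = 29.747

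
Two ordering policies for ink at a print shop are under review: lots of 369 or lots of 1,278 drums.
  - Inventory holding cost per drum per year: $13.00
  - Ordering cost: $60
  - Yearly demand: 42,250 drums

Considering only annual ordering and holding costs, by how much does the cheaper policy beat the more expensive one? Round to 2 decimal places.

$1,022.15

TC(Q) = (D/Q)S + (Q/2)H
TC(369) = (42,250/369)×60 + (369/2)×13 = $9,268.42
TC(1,278) = (42,250/1,278)×60 + (1,278/2)×13 = $10,290.57
|ΔTC| = |$9,268.42 − $10,290.57| = $1,022.15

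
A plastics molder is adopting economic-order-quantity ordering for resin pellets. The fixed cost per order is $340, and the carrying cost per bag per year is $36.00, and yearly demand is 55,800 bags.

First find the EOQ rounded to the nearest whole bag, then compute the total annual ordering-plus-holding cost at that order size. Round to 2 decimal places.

Q* = √(2·D·S / H) = √(2·55,800·340 / 36) = √1,054,000.0 ≈ 1,026.65 → Q = 1,027 bags
Ordering: D/Q × S = 55,800/1,027 × $340 = $18,473.22
Holding:  Q/2 × H = 1,027/2 × $36 = $18,486.00
Total = $18,473.22 + $18,486.00 = $36,959.22

$36,959.22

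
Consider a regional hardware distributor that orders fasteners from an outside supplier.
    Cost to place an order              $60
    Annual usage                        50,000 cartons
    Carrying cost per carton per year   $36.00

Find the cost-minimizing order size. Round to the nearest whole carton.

Q* = √(2·D·S / H) = √(2·50,000·60 / 36) = √166,666.7 ≈ 408.25

408 cartons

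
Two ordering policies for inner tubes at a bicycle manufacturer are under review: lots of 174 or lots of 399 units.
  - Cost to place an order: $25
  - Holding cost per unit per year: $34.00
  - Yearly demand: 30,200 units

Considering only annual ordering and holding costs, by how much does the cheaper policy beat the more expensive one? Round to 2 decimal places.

$1,378.15

TC(Q) = (D/Q)S + (Q/2)H
TC(174) = (30,200/174)×25 + (174/2)×34 = $7,297.08
TC(399) = (30,200/399)×25 + (399/2)×34 = $8,675.23
|ΔTC| = |$7,297.08 − $8,675.23| = $1,378.15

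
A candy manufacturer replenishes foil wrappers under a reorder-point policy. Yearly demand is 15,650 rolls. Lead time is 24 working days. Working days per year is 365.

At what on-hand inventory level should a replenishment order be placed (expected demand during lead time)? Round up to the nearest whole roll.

Daily demand d = 15,650 / 365 = 42.877 rolls/day
Demand during lead time = 42.877 × 24 = 1,029.04
Reorder point = 1,029.04 → round up

1,030 rolls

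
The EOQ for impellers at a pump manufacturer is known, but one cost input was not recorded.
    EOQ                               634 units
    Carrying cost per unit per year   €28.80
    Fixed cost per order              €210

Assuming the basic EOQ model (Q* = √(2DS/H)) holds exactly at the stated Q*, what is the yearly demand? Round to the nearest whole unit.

From Q* = √(2DS/H) ⇒ Q*² = 2DS/H.
D = Q²H / (2S) = 634² × 28.8 / (2 × 210) = 27,562.70

27,563 units per year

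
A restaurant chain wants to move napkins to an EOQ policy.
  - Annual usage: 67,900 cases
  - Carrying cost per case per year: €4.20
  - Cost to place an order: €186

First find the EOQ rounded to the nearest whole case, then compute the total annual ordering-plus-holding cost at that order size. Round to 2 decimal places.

2DS/H = 2·67,900·186/4.2 = 6,014,000.00
EOQ = √6,014,000.00 ≈ 2,452.35 → Q = 2,452 cases
Ordering: D/Q × S = 67,900/2,452 × €186 = €5,150.65
Holding:  Q/2 × H = 2,452/2 × €4.2 = €5,149.20
Total = €5,150.65 + €5,149.20 = €10,299.85

€10,299.85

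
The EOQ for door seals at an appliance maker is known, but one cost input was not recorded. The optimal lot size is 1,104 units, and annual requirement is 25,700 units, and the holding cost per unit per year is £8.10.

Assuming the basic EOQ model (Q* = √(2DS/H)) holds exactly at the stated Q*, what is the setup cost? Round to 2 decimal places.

£192.07

From Q* = √(2DS/H) ⇒ Q*² = 2DS/H.
S = Q²H / (2D) = 1,104² × 8.1 / (2 × 25,700) = 192.0702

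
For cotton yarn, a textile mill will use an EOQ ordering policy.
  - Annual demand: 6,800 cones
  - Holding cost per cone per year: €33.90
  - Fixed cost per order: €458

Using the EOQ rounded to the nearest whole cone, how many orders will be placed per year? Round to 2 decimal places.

15.85 orders per year

EOQ = √(2DS/H) = √(2 × 6,800 × 458 / 33.9)
    = √(183,740.41) ≈ 428.65 → Q = 429
N = D/Q = 6,800/429 ≈ 15.851 orders/yr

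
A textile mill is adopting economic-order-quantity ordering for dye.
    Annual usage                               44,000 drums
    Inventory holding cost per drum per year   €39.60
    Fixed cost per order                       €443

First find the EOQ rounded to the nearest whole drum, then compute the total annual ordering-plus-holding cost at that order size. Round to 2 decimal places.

Optimal lot size Q* = (2 × 44,000 × €443 / €39.6)^½ ≈ 992.19 → Q = 992 drums
Ordering: D/Q × S = 44,000/992 × €443 = €19,649.19
Holding:  Q/2 × H = 992/2 × €39.6 = €19,641.60
Total = €19,649.19 + €19,641.60 = €39,290.79

€39,290.79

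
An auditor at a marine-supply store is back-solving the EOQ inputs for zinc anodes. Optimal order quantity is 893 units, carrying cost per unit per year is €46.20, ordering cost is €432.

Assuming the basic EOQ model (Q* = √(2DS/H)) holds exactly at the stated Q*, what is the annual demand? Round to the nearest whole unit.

Since Q* = (2DS/H)^½, squaring gives Q*²·H = 2DS.
D = Q²H / (2S) = 893² × 46.2 / (2 × 432) = 42,641.37

42,641 units per year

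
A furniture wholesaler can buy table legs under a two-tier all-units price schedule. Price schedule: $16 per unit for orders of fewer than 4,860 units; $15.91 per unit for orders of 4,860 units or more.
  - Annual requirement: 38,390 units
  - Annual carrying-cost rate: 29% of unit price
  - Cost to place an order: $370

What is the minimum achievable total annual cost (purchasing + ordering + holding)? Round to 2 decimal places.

$624,919.37

H₁ = 29%×$16 = $4.6400;  H₂ = 29%×$15.91 = $4.6139
EOQ₁ = √(2×38,390×370/4.6400) = 2,474.38  (< 4,860, feasible at tier 1)
EOQ₂ = √(2×38,390×370/4.6139) = 2,481.37  (< 4,860 → use Q = 4,860 at tier-2 price)
TC(tier 1 (EOQ₁), Q≈2,474.4) = $625,721.11
TC(tier 2, Q≈4,860.0) = $624,919.37
Minimum at tier 2: $624,919.37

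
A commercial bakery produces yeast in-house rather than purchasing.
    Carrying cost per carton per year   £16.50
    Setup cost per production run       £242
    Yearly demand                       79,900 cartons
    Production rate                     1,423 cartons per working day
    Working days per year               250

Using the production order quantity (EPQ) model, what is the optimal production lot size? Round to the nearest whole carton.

Daily demand d = 79,900/250 = 319.600; p = 1423; 1 − d/p = 0.77540
EPQ = √(2DS / (H(1 − d/p)))
    = √(2 × 79,900 × 242 / (16.5 × 0.77540)) ≈ 1,738.56

1,739 cartons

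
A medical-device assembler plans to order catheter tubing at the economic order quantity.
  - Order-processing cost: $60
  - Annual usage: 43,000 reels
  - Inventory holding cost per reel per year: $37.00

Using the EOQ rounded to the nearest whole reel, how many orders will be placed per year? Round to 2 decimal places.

2DS/H = 2·43,000·60/37 = 139,459.46
EOQ = √139,459.46 ≈ 373.44 → Q = 373
N = D/Q = 43,000/373 ≈ 115.282 orders/yr

115.28 orders per year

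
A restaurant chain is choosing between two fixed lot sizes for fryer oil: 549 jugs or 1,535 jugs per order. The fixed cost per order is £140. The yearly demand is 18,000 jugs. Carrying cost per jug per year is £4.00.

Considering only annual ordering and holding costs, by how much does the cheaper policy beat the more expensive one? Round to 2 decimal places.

For each Q, cost = (D/Q)·S + (Q/2)·H.
TC(549) = (18,000/549)×140 + (549/2)×4 = £5,688.16
TC(1,535) = (18,000/1,535)×140 + (1,535/2)×4 = £4,711.69
Cheaper: Q = 1,535.  Difference = £976.47

£976.47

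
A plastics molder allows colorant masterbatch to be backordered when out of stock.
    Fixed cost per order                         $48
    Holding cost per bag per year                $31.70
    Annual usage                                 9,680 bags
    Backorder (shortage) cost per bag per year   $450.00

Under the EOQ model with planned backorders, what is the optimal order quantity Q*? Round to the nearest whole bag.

Basic EOQ = √(2·9,680·48/31.7) = 171.216
Backorder adjustment √((H+b)/b) = √((31.7+450)/450) = 1.0346
Q* = 171.216 × 1.0346 ≈ 177.14

177 bags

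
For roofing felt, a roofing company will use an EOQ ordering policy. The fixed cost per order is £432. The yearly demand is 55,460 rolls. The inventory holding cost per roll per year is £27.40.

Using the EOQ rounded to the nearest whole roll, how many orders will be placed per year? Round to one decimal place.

2DS/H = 2·55,460·432/27.4 = 1,748,811.68
EOQ = √1,748,811.68 ≈ 1,322.43 → Q = 1,322
N = D/Q = 55,460/1,322 ≈ 41.952 orders/yr

42.0 orders per year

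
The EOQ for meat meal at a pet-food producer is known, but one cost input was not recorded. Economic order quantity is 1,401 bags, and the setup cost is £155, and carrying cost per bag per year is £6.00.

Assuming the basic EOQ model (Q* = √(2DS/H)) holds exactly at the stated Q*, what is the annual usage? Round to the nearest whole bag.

From Q* = √(2DS/H) ⇒ Q*² = 2DS/H.
D = Q²H / (2S) = 1,401² × 6 / (2 × 155) = 37,989.70

37,990 bags per year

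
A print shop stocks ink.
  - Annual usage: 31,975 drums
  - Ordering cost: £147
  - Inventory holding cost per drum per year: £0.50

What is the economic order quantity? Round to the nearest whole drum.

EOQ = √(2DS/H) = √(2 × 31,975 × 147 / 0.5)
    = √(18,801,300.00) ≈ 4,336.05

4,336 drums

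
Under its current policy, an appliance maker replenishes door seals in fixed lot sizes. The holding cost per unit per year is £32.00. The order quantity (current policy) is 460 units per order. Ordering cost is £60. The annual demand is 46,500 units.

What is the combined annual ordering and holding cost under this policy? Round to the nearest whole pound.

Ordering: D/Q × S = 46,500/460 × £60 = £6,065.22
Holding:  Q/2 × H = 460/2 × £32 = £7,360.00
Total = £6,065.22 + £7,360.00 = £13,425.22

£13,425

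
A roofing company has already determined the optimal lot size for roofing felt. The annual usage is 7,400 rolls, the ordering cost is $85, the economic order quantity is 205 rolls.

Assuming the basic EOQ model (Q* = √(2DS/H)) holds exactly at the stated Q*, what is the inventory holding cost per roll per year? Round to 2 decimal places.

From Q* = √(2DS/H) ⇒ Q*² = 2DS/H.
H = 2DS / Q² = 2 × 7,400 × 85 / 205² = 29.9346

$29.93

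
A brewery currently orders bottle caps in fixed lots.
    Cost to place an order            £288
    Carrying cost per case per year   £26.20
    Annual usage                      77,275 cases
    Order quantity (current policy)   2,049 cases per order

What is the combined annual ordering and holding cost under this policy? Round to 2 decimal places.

Orders/yr = 77,275/2,049 = 37.714; ordering cost = 37.714 × £288 = £10,861.49
Average inventory = 2,049/2 = 1024.5; holding cost = 1024.5 × £26.2 = £26,841.90
Total = £10,861.49 + £26,841.90 = £37,703.39

£37,703.39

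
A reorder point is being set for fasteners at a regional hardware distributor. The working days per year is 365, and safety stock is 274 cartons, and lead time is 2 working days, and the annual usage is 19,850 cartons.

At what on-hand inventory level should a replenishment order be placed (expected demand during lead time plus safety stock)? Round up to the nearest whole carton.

Daily demand d = 19,850 / 365 = 54.384 cartons/day
Demand during lead time = 54.384 × 2 = 108.77
Reorder point = 108.77 + 274 = 382.77 → round up

383 cartons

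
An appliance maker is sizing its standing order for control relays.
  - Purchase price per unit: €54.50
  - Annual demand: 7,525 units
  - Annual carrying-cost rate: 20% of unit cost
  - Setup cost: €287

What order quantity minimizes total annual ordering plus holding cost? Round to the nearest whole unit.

630 units

Carrying cost H = €54.5 × 20% = €10.9000/unit/yr
Optimal lot size Q* = (2 × 7,525 × €287 / €10.9)^½ ≈ 629.50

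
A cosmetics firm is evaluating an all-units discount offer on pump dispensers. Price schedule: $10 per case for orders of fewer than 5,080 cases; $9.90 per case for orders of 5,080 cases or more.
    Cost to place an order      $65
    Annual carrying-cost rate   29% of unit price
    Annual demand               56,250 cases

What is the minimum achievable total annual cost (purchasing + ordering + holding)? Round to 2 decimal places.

H₁ = 29%×$10 = $2.9000;  H₂ = 29%×$9.90 = $2.8710
EOQ₁ = √(2×56,250×65/2.9000) = 1,587.94  (< 5,080, feasible at tier 1)
EOQ₂ = √(2×56,250×65/2.8710) = 1,595.94  (< 5,080 → use Q = 5,080 at tier-2 price)
TC(tier 1 (EOQ₁), Q≈1,587.9) = $567,105.02
TC(tier 2, Q≈5,080.0) = $564,887.07
Minimum at tier 2: $564,887.07

$564,887.07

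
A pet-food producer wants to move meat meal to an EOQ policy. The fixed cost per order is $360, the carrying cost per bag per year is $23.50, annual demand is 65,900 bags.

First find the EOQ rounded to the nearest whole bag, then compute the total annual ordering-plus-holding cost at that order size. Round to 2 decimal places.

EOQ = √(2DS/H) = √(2 × 65,900 × 360 / 23.5)
    = √(2,019,063.83) ≈ 1,420.94 → Q = 1,421 bags
Orders/yr = 65,900/1,421 = 46.376; ordering cost = 46.376 × $360 = $16,695.29
Average inventory = 1,421/2 = 710.5; holding cost = 710.5 × $23.5 = $16,696.75
Total = $16,695.29 + $16,696.75 = $33,392.04

$33,392.04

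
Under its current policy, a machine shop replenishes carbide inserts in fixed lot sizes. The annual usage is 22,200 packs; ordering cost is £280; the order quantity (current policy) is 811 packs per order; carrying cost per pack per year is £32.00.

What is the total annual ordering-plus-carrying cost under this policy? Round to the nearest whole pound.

Annual ordering cost = (D/Q)·S = (22,200/811) × 280 = £7,664.61
Annual holding cost  = (Q/2)·H = (811/2) × 32 = £12,976.00
Total = £7,664.61 + £12,976.00 = £20,640.61

£20,641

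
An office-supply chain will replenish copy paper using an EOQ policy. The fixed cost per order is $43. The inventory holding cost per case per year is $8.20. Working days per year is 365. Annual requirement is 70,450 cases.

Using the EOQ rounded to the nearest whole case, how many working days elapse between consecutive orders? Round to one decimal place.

EOQ = √(2DS/H) = √(2 × 70,450 × 43 / 8.2)
    = √(738,865.85) ≈ 859.57 → Q = 860 cases
Cycle time = (working days × Q)/D = (365 × 860) / 70,450 = 4.456 days

4.5 days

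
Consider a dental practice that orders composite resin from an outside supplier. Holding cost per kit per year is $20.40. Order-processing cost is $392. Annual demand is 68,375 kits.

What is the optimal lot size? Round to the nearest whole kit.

Q* = √(2·D·S / H) = √(2·68,375·392 / 20.4) = √2,627,745.1 ≈ 1,621.03

1,621 kits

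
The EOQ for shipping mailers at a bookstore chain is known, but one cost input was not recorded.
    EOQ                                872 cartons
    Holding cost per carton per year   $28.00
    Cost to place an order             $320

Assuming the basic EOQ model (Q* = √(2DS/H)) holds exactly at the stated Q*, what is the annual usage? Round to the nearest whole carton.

33,267 cartons per year

EOQ relation: Q² = 2DS/H, so rearrange for the unknown.
D = Q²H / (2S) = 872² × 28 / (2 × 320) = 33,266.80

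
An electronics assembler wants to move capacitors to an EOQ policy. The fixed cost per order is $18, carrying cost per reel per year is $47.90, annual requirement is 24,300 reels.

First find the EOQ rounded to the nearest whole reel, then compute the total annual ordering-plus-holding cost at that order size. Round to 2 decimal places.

$6,473.25

Optimal lot size Q* = (2 × 24,300 × $18 / $47.9)^½ ≈ 135.14 → Q = 135 reels
Orders/yr = 24,300/135 = 180.000; ordering cost = 180.000 × $18 = $3,240.00
Average inventory = 135/2 = 67.5; holding cost = 67.5 × $47.9 = $3,233.25
Total = $3,240.00 + $3,233.25 = $6,473.25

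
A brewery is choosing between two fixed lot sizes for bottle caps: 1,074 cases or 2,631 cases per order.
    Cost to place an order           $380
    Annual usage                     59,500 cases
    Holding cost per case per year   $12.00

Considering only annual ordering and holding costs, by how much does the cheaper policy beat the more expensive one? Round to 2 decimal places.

For each Q, cost = (D/Q)·S + (Q/2)·H.
TC(1,074) = (59,500/1,074)×380 + (1,074/2)×12 = $27,496.14
TC(2,631) = (59,500/2,631)×380 + (2,631/2)×12 = $24,379.69
|ΔTC| = |$27,496.14 − $24,379.69| = $3,116.45

$3,116.45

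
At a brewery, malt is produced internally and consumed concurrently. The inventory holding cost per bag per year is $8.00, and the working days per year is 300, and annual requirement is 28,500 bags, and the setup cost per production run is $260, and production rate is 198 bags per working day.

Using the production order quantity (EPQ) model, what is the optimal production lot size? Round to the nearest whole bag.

1,887 bags

d = 28,500/300 = 95.0000 bags/day;  effective holding cost H(1 − d/p) = 8·(1 − 95.0000/198) = 4.16162
Q* = √(2DS / H_eff) = √(2·28,500·260 / 4.16162) ≈ 1,887.09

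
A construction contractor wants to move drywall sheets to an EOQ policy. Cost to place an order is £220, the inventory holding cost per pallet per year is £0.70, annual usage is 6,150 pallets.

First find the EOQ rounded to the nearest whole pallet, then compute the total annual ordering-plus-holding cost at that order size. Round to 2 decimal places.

Q* = √(2·D·S / H) = √(2·6,150·220 / 0.7) = √3,865,714.3 ≈ 1,966.14 → Q = 1,966 pallets
Orders/yr = 6,150/1,966 = 3.128; ordering cost = 3.128 × £220 = £688.20
Average inventory = 1,966/2 = 983; holding cost = 983 × £0.7 = £688.10
Total = £688.20 + £688.10 = £1,376.30

£1,376.30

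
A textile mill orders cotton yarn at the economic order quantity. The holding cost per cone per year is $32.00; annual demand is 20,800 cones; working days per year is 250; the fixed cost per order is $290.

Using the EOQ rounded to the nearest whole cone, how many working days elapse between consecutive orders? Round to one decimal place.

7.4 days

EOQ = √(2DS/H) = √(2 × 20,800 × 290 / 32)
    = √(377,000.00) ≈ 614.00 → Q = 614 cones
T = Q/D × 250 days = 614/20,800 × 250 = 7.380 days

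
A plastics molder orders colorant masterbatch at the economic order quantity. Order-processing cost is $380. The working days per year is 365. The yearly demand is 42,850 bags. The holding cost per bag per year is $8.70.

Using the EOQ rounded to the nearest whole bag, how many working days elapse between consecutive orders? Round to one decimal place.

16.5 days

Optimal lot size Q* = (2 × 42,850 × $380 / $8.7)^½ ≈ 1,934.74 → Q = 1,935 bags
T = Q/D × 365 days = 1,935/42,850 × 365 = 16.482 days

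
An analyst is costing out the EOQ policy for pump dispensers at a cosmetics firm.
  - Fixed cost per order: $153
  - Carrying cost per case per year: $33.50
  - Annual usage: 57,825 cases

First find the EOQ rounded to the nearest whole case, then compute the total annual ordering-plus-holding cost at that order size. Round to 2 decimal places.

$24,346.75

2DS/H = 2·57,825·153/33.5 = 528,192.54
EOQ = √528,192.54 ≈ 726.77 → Q = 727 cases
Orders/yr = 57,825/727 = 79.539; ordering cost = 79.539 × $153 = $12,169.50
Average inventory = 727/2 = 363.5; holding cost = 363.5 × $33.5 = $12,177.25
Total = $12,169.50 + $12,177.25 = $24,346.75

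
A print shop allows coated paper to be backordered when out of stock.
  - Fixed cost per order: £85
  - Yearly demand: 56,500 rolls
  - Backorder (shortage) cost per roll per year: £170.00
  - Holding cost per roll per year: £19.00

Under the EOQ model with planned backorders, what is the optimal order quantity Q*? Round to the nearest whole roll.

750 rolls

Q* = √(2DS/H) · √((H + b)/b)
   = √(2 × 56,500 × 85 / 19) · √((19 + 170) / 170)
   = 711.004 × 1.0544 ≈ 749.68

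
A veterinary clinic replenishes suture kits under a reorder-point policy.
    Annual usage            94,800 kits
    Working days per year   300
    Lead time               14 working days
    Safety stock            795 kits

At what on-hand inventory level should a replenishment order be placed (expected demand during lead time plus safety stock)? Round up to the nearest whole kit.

5,219 kits

Daily demand d = 94,800 / 300 = 316.000 kits/day
Demand during lead time = 316.000 × 14 = 4,424.00
Reorder point = 4,424.00 + 795 = 5,219.00 → round up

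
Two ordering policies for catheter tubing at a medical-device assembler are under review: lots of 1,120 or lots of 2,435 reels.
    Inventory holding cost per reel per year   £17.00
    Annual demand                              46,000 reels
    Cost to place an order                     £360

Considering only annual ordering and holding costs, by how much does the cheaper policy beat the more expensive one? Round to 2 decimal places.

£3,192.61

TC(Q) = (D/Q)S + (Q/2)H
TC(1,120) = (46,000/1,120)×360 + (1,120/2)×17 = £24,305.71
TC(2,435) = (46,000/2,435)×360 + (2,435/2)×17 = £27,498.32
Lots of 1,120 are cheaper by £3,192.61.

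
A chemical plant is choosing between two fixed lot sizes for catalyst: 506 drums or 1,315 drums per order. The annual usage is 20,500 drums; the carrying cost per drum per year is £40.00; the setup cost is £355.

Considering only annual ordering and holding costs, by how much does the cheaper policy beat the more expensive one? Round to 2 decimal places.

£7,331.81

For each Q, cost = (D/Q)·S + (Q/2)·H.
TC(506) = (20,500/506)×355 + (506/2)×40 = £24,502.41
TC(1,315) = (20,500/1,315)×355 + (1,315/2)×40 = £31,834.22
Cheaper: Q = 506.  Difference = £7,331.81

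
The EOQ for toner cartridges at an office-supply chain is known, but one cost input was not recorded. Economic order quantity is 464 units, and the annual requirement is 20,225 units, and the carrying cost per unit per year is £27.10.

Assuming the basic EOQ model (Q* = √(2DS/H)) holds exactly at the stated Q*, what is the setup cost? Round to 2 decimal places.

Since Q* = (2DS/H)^½, squaring gives Q*²·H = 2DS.
S = Q²H / (2D) = 464² × 27.1 / (2 × 20,225) = 144.2403

£144.24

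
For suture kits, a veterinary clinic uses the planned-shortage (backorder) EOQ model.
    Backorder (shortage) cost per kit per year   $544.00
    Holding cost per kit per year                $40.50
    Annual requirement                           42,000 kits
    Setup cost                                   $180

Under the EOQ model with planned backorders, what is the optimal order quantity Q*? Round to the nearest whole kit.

633 kits

Basic EOQ = √(2·42,000·180/40.5) = 611.010
Backorder adjustment √((H+b)/b) = √((40.5+544)/544) = 1.0366
Q* = 611.010 × 1.0366 ≈ 633.35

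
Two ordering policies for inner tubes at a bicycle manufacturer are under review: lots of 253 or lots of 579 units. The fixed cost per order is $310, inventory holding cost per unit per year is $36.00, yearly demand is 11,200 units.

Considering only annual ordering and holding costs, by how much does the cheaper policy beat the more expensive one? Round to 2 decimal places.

$1,858.77

For each Q, cost = (D/Q)·S + (Q/2)·H.
TC(253) = (11,200/253)×310 + (253/2)×36 = $18,277.32
TC(579) = (11,200/579)×310 + (579/2)×36 = $16,418.55
Cheaper: Q = 579.  Difference = $1,858.77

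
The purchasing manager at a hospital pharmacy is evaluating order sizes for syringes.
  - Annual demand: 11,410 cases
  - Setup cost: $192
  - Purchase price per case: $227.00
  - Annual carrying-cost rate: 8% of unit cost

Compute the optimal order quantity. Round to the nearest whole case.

Carrying cost H = $227 × 8% = $18.1600/case/yr
2DS/H = 2·11,410·192/18.16 = 241,268.72
EOQ = √241,268.72 ≈ 491.19

491 cases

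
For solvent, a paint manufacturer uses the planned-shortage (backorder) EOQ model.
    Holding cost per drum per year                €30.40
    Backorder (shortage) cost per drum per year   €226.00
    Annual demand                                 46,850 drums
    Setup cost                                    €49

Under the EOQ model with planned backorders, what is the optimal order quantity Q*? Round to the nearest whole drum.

Q* = √(2DS/H) · √((H + b)/b)
   = √(2 × 46,850 × 49 / 30.4) · √((30.4 + 226) / 226)
   = 388.625 × 1.0651 ≈ 413.94

414 drums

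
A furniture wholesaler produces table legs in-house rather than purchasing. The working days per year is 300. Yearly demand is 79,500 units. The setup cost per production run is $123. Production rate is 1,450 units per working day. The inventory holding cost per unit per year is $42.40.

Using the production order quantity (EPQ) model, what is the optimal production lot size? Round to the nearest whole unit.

751 units

Daily demand d = 79,500/300 = 265.000; p = 1450; 1 − d/p = 0.81724
EPQ = √(2DS / (H(1 − d/p)))
    = √(2 × 79,500 × 123 / (42.4 × 0.81724)) ≈ 751.26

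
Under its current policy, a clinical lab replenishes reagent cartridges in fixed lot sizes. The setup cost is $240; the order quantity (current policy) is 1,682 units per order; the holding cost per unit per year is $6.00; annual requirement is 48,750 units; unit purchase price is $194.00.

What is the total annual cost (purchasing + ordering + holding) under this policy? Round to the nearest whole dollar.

Annual ordering cost = (D/Q)·S = (48,750/1,682) × 240 = $6,956.00
Annual holding cost  = (Q/2)·H = (1,682/2) × 6 = $5,046.00
Purchase cost = D·C = 48,750 × 194 = $9,457,500.00
Total = $6,956.00 + $5,046.00 + $9,457,500.00 = $9,469,502.00

$9,469,502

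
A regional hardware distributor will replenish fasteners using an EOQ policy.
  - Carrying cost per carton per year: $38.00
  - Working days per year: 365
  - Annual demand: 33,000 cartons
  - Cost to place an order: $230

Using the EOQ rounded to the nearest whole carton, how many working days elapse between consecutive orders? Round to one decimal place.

7.0 days

EOQ = √(2DS/H) = √(2 × 33,000 × 230 / 38)
    = √(399,473.68) ≈ 632.04 → Q = 632 cartons
Cycle time = (working days × Q)/D = (365 × 632) / 33,000 = 6.990 days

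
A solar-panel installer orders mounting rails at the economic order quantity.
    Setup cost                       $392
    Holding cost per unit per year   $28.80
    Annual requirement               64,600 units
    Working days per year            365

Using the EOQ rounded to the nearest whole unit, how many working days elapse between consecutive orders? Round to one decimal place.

Q* = √(2·D·S / H) = √(2·64,600·392 / 28.8) = √1,758,555.6 ≈ 1,326.11 → Q = 1,326 units
Cycle time = (working days × Q)/D = (365 × 1,326) / 64,600 = 7.492 days

7.5 days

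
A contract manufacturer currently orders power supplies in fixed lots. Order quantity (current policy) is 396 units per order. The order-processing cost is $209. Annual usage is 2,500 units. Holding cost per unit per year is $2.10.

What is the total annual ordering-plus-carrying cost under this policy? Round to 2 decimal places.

Annual ordering cost = (D/Q)·S = (2,500/396) × 209 = $1,319.44
Annual holding cost  = (Q/2)·H = (396/2) × 2.1 = $415.80
Total = $1,319.44 + $415.80 = $1,735.24

$1,735.24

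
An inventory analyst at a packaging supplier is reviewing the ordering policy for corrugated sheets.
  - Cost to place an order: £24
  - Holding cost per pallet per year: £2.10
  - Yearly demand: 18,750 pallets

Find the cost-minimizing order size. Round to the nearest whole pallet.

Optimal lot size Q* = (2 × 18,750 × £24 / £2.1)^½ ≈ 654.65

655 pallets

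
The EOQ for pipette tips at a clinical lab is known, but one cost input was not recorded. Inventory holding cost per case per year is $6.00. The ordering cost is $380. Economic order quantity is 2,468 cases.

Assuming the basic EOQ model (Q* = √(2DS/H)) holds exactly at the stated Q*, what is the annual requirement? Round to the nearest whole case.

48,087 cases per year

EOQ relation: Q² = 2DS/H, so rearrange for the unknown.
D = Q²H / (2S) = 2,468² × 6 / (2 × 380) = 48,087.03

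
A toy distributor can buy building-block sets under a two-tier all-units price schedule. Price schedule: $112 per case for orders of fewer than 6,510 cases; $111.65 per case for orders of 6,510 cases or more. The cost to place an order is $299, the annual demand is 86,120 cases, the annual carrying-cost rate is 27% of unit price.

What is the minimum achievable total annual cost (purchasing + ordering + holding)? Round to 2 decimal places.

H₁ = 27%×$112 = $30.2400;  H₂ = 27%×$111.65 = $30.1455
EOQ₁ = √(2×86,120×299/30.2400) = 1,305.00  (< 6,510, feasible at tier 1)
EOQ₂ = √(2×86,120×299/30.1455) = 1,307.05  (< 6,510 → use Q = 6,510 at tier-2 price)
TC(tier 1 (EOQ₁), Q≈1,305.0) = $9,684,903.31
TC(tier 2, Q≈6,510.0) = $9,717,377.04
Minimum at tier 1 (EOQ₁): $9,684,903.31

$9,684,903.31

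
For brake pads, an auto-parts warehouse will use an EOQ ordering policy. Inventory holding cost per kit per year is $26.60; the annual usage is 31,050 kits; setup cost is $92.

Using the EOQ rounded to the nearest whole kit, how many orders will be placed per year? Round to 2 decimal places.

Optimal lot size Q* = (2 × 31,050 × $92 / $26.6)^½ ≈ 463.45 → Q = 463
Orders per year = D/Q = 31,050 / 463 = 67.063

67.06 orders per year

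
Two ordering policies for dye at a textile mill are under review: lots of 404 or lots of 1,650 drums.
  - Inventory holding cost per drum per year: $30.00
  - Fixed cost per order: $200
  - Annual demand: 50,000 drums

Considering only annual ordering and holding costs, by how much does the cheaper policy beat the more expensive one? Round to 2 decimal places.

$1.87

TC(Q) = (D/Q)S + (Q/2)H
TC(404) = (50,000/404)×200 + (404/2)×30 = $30,812.48
TC(1,650) = (50,000/1,650)×200 + (1,650/2)×30 = $30,810.61
|ΔTC| = |$30,812.48 − $30,810.61| = $1.87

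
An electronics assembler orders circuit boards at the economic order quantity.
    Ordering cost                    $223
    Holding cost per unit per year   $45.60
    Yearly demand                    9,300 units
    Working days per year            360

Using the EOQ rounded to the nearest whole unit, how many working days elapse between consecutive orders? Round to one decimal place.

Optimal lot size Q* = (2 × 9,300 × $223 / $45.6)^½ ≈ 301.60 → Q = 302 units
Cycle time = (working days × Q)/D = (360 × 302) / 9,300 = 11.690 days

11.7 days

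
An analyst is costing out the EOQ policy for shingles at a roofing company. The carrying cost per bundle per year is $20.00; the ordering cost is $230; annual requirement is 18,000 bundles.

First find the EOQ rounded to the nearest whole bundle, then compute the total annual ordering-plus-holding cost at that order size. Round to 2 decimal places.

$12,868.57

Q* = √(2·D·S / H) = √(2·18,000·230 / 20) = √414,000.0 ≈ 643.43 → Q = 643 bundles
Annual ordering cost = (D/Q)·S = (18,000/643) × 230 = $6,438.57
Annual holding cost  = (Q/2)·H = (643/2) × 20 = $6,430.00
Total = $6,438.57 + $6,430.00 = $12,868.57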